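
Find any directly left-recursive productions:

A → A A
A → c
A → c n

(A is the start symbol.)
A → A A: LEFT RECURSIVE (starts with A)
A → c: starts with c
A → c n: starts with c

The grammar has direct left recursion on: A.

Answer: Yes, A is left-recursive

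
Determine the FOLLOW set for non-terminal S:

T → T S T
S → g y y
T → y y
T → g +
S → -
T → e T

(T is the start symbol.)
{ 'e', 'g', 'y' }

To compute FOLLOW(S), find every occurrence of S on a right-hand side N → α S β: add FIRST(β) \ {ε}, and if β is empty or nullable also add FOLLOW(N). Iterate to a fixed point.

In T → T S T: S is followed by T, add FIRST(T) \ {ε} = { 'e', 'g', 'y' }

Taking the union: FOLLOW(S) = { 'e', 'g', 'y' }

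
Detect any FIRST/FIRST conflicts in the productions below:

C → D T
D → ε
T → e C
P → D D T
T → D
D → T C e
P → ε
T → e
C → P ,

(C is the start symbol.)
Yes. C → D T / C → P ',' on { ',', 'e' }; T → e C / T → D on { 'e' }; T → e C / T → e on { 'e' }; T → D / T → e on { 'e' }; P → D D T / P → ε on { ε }

FIRST sets of the non-terminals at (or reachable through a nullable prefix from) the front of some alternative:
  FIRST(D) = { ',', 'e', ε }
  FIRST(T) = { ',', 'e', ε }
  FIRST(P) = { ',', 'e', ε }
  FIRST(C) = { ',', 'e', ε }

Productions for C:
  C → D T: FIRST = { ',', 'e', ε }
  C → P ,: FIRST = { ',', 'e' }
Productions for D:
  D → ε: FIRST = { ε }
  D → T C e: FIRST = { ',', 'e' }
Productions for T:
  T → e C: FIRST = { 'e' }
  T → D: FIRST = { ',', 'e', ε }
  T → e: FIRST = { 'e' }
Productions for P:
  P → D D T: FIRST = { ',', 'e', ε }
  P → ε: FIRST = { ε }

Conflict for C: C → D T and C → P ,
  Overlap: { ',', 'e' }
Conflict for T: T → e C and T → D
  Overlap: { 'e' }
Conflict for T: T → e C and T → e
  Overlap: { 'e' }
Conflict for T: T → D and T → e
  Overlap: { 'e' }
Conflict for P: P → D D T and P → ε
  Overlap: { ε }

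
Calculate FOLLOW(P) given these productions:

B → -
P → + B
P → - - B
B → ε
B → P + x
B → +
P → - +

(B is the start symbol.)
In B → P + x: P is followed by '+' x, add FIRST('+' x) \ {ε} = { '+' }

Taking the union: FOLLOW(P) = { '+' }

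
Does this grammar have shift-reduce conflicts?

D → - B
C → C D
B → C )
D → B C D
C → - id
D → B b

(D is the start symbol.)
A shift-reduce conflict occurs when an LR(0) state has both:
  - a complete (reduce) item [A → α .] (dot at the end), and
  - a shift item [B → β . c γ] (dot before a terminal).

Augment with D' → D and build the canonical LR(0) collection (I0 = CLOSURE({[D' → . D]}), then GOTO on every symbol after a dot until no new states appear). It has 13 states:
  I0: { [B → . C )], [C → . - id], [C → . C D], [D → . - B], [D → . B C D], [D → . B b], [D' → . D] }  — shift
  I1: { [B → . C )], [C → - . id], [C → . - id], [C → . C D], [D → - . B] }  — shift
  I2: { [C → . - id], [C → . C D], [D → B . C D], [D → B . b] }  — shift
  I3: { [B → . C )], [B → C . )], [C → . - id], [C → . C D], [C → C . D], [D → . - B], [D → . B C D], [D → . B b] }  — shift
  I4: { [D' → D .] }  — accept
  I5: { [B → C ) .] }  — reduce
  I6: { [C → C D .] }  — reduce
  I7: { [C → - . id] }  — shift
  I8: { [B → . C )], [C → . - id], [C → . C D], [C → C . D], [D → . - B], [D → . B C D], [D → . B b], [D → B C . D] }  — shift
  I9: { [D → B b .] }  — reduce
  I10: { [C → C D .], [D → B C D .] }  — 2 reduces
  I11: { [C → - id .] }  — reduce
  I12: { [D → - B .] }  — reduce

No state contains both a complete item and a shift item.

Answer: No shift-reduce conflicts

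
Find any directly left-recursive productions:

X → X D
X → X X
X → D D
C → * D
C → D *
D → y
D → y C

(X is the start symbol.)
Direct left recursion occurs when N → N α for some non-terminal N (the right-hand side begins with the left-hand side itself).

X → X D: LEFT RECURSIVE (starts with X)
X → X X: LEFT RECURSIVE (starts with X)
X → D D: starts with D
C → * D: starts with '*'
C → D *: starts with D
D → y: starts with y
D → y C: starts with y

The grammar has direct left recursion on: X.

Answer: Yes, X is left-recursive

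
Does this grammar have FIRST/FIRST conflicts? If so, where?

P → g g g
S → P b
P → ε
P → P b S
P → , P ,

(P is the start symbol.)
FIRST sets of the non-terminals at (or reachable through a nullable prefix from) the front of some alternative:
  FIRST(P) = { ',', 'b', 'g', ε }

Productions for P:
  P → g g g: FIRST = { 'g' }
  P → ε: FIRST = { ε }
  P → P b S: FIRST = { ',', 'b', 'g' }
  P → , P ,: FIRST = { ',' }
S has only one production, so no FIRST/FIRST conflict is possible there.

Conflict for P: P → g g g and P → P b S
  Overlap: { 'g' }
Conflict for P: P → P b S and P → , P ,
  Overlap: { ',' }

Answer: Yes. P → g g g / P → P b S on { 'g' }; P → P b S / P → ',' P ',' on { ',' }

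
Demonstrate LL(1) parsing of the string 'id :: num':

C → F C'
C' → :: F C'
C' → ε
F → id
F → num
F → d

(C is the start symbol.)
Stack is shown with the top on the left.

Stack      Input        Action
------------------------------
C $        id :: num $  output C → F C'
F C' $     id :: num $  output F → id
id C' $    id :: num $  match 'id'
C' $       :: num $     output C' → :: F C'
:: F C' $  :: num $     match '::'
F C' $     num $        output F → num
num C' $   num $        match 'num'
C' $       $            output C' → ε
$          $            accept

The string is accepted.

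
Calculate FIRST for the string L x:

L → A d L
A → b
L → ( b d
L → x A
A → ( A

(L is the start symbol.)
FIRST sets of the non-terminals involved (from the grammar, by fixed-point iteration):
  FIRST(L) = { '(', 'b', 'x' }

To compute FIRST(L x), process the symbols left to right:
Symbol L is a non-terminal. Add FIRST(L) \ {ε} = { '(', 'b', 'x' }
L is not nullable (ε ∉ FIRST(L)), so stop here.
FIRST(L x) = { '(', 'b', 'x' }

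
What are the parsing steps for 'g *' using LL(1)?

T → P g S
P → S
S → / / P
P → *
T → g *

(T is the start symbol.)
LL(1) parsing maintains a stack (initially the start symbol over $) and the input. At each step: if the stack top is a terminal, match it against the current input token; if it is a non-terminal N, replace it with the RHS of M[N, lookahead] (the unique production whose predict set contains the lookahead).

Stack is shown with the top on the left.

Stack  Input  Action
--------------------
T $    g * $  output T → g *
g * $  g * $  match 'g'
* $    * $    match '*'
$      $      accept

The string is accepted.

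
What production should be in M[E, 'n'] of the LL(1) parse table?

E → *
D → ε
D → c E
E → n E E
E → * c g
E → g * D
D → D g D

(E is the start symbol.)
E → n E E

To find M[E, 'n'], we find productions for E where 'n' is in the predict set (PREDICT(N → α) = (FIRST(α) \ {ε}) ∪ (FOLLOW(N) if α ⇒* ε)).

E → *: PREDICT = { '*' }
E → n E E: PREDICT = { 'n' }
  'n' is in predict set, so this production goes in M[E, 'n']
E → * c g: PREDICT = { '*' }
E → g * D: PREDICT = { 'g' }

M[E, 'n'] = E → n E E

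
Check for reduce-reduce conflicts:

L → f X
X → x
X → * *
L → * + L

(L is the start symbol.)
Augment with L' → L and build the canonical LR(0) collection (I0 = CLOSURE({[L' → . L]}), then GOTO on every symbol after a dot until no new states appear). It has 10 states:
  I0: { [L → . * + L], [L → . f X], [L' → . L] }  — shift
  I1: { [L → * . + L] }  — shift
  I2: { [L' → L .] }  — accept
  I3: { [L → f . X], [X → . * *], [X → . x] }  — shift
  I4: { [X → * . *] }  — shift
  I5: { [L → f X .] }  — reduce
  I6: { [X → x .] }  — reduce
  I7: { [X → * * .] }  — reduce
  I8: { [L → * + . L], [L → . * + L], [L → . f X] }  — shift
  I9: { [L → * + L .] }  — reduce

No state contains more than one complete item.

Answer: No reduce-reduce conflicts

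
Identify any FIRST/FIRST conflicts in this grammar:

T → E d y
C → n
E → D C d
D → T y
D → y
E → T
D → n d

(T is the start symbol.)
A FIRST/FIRST conflict occurs when two productions N → α and N → β for the same non-terminal have FIRST(α) ∩ FIRST(β) ≠ ∅ (with ε ∈ FIRST of a nullable right-hand side, so two nullable alternatives also conflict).

FIRST sets of the non-terminals at (or reachable through a nullable prefix from) the front of some alternative:
  FIRST(D) = { 'n', 'y' }
  FIRST(T) = { 'n', 'y' }

Productions for E:
  E → D C d: FIRST = { 'n', 'y' }
  E → T: FIRST = { 'n', 'y' }
Productions for D:
  D → T y: FIRST = { 'n', 'y' }
  D → y: FIRST = { 'y' }
  D → n d: FIRST = { 'n' }
T, C have only one production, so no FIRST/FIRST conflict is possible there.

Conflict for E: E → D C d and E → T
  Overlap: { 'n', 'y' }
Conflict for D: D → T y and D → y
  Overlap: { 'y' }
Conflict for D: D → T y and D → n d
  Overlap: { 'n' }

Answer: Yes. E → D C d / E → T on { 'n', 'y' }; D → T y / D → y on { 'y' }; D → T y / D → n d on { 'n' }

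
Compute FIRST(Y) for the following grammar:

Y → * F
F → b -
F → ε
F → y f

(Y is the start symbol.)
From Y → * F:
  - '*' is a terminal: add '*' and stop

Collecting: FIRST(Y) = { '*' }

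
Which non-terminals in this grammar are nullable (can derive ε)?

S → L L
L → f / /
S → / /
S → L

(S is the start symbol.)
None

There are no ε-productions, so no non-terminal can derive ε.
No non-terminals are nullable.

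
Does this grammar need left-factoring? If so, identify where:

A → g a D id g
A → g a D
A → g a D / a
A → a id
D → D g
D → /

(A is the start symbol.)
Yes, A has productions with common prefix 'g a D'

Left-factoring is needed when two productions for the same non-terminal
share a common prefix on the right-hand side.

Productions for A:
  A → g a D id g
  A → g a D
  A → g a D / a
  A → a id
Productions for D:
  D → D g
  D → /

Found common prefix 'g a D' in productions for A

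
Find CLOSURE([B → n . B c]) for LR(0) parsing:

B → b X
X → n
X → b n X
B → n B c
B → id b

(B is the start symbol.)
{ [B → . b X], [B → . id b], [B → . n B c], [B → n . B c] }

To compute CLOSURE, for each item [A → α.Bβ] where B is a non-terminal, add [B → .γ] for all productions B → γ; repeat for the newly added items until nothing changes.

Start with: [B → n . B c]
  [B → n . B c] has the dot before B: add [B → . b X], [B → . n B c], [B → . id b]
No further items can be added.

CLOSURE = { [B → . b X], [B → . id b], [B → . n B c], [B → n . B c] }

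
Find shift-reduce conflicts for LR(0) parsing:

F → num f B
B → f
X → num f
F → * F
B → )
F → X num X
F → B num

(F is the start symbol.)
A shift-reduce conflict occurs when an LR(0) state has both:
  - a complete (reduce) item [A → α .] (dot at the end), and
  - a shift item [B → β . c γ] (dot before a terminal).

Augment with F' → F and build the canonical LR(0) collection (I0 = CLOSURE({[F' → . F]}), then GOTO on every symbol after a dot until no new states appear). It has 16 states:
  I0: { [B → . )], [B → . f], [F → . * F], [F → . B num], [F → . X num X], [F → . num f B], [F' → . F], [X → . num f] }  — shift
  I1: { [B → ) .] }  — reduce
  I2: { [B → . )], [B → . f], [F → * . F], [F → . * F], [F → . B num], [F → . X num X], [F → . num f B], [X → . num f] }  — shift
  I3: { [F → B . num] }  — shift
  I4: { [F' → F .] }  — accept
  I5: { [F → X . num X] }  — shift
  I6: { [B → f .] }  — reduce
  I7: { [F → num . f B], [X → num . f] }  — shift
  I8: { [B → . )], [B → . f], [F → num f . B], [X → num f .] }  — shift, reduce
  I9: { [F → num f B .] }  — reduce
  I10: { [F → X num . X], [X → . num f] }  — shift
  I11: { [F → X num X .] }  — reduce
  I12: { [X → num . f] }  — shift
  I13: { [X → num f .] }  — reduce
  I14: { [F → B num .] }  — reduce
  I15: { [F → * F .] }  — reduce

I8 contains reduce item [X → num f .] and shift items [B → . )], [B → . f] — shift-reduce conflict.

Answer: Yes — I8: [X → num f .] vs [B → . )]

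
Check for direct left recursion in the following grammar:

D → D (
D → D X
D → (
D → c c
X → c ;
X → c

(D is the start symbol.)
Direct left recursion occurs when N → N α for some non-terminal N (the right-hand side begins with the left-hand side itself).

D → D (: LEFT RECURSIVE (starts with D)
D → D X: LEFT RECURSIVE (starts with D)
D → (: starts with '('
D → c c: starts with c
X → c ;: starts with c
X → c: starts with c

The grammar has direct left recursion on: D.

Answer: Yes, D is left-recursive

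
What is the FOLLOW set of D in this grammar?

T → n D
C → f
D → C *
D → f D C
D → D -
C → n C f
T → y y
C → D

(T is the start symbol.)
{ $, '*', '-', 'f', 'n' }

To compute FOLLOW(D), find every occurrence of D on a right-hand side N → α D β: add FIRST(β) \ {ε}, and if β is empty or nullable also add FOLLOW(N). Iterate to a fixed point.

In T → n D: D is at the end, add FOLLOW(T)
In D → f D C: D is followed by C, add FIRST(C) \ {ε} = { 'f', 'n' }
In D → D -: D is followed by '-', add FIRST('-') \ {ε} = { '-' }
In C → D: D is at the end, add FOLLOW(C)

The FOLLOW sets referred to above (computed the same way, to a fixed point):
  FOLLOW(T) = { $ }
  FOLLOW(C) = { $, '*', '-', 'f', 'n' }

Taking the union: FOLLOW(D) = { $, '*', '-', 'f', 'n' }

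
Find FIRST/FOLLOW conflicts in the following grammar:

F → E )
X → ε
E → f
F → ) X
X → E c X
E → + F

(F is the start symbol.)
A FIRST/FOLLOW conflict occurs when a non-terminal N has a nullable alternative N → β (β ⇒* ε) and another alternative N → α with FIRST(α) ∩ FOLLOW(N) ≠ ∅: on such a lookahead the parser cannot decide between expanding α and letting N vanish via β.

Nullable non-terminals: X.
FIRST sets used below: FIRST(E) = { '+', 'f' }

X: nullable alternative(s) X → ε; FOLLOW(X) = { $, ')', 'c' }
  X → ε: FIRST \ {ε} = { } — this is the only nullable alternative, skip
  X → E c X: FIRST \ {ε} = { '+', 'f' } — disjoint from FOLLOW(X)

E, F have no nullable alternative, so no FIRST/FOLLOW check is needed there.

No FIRST/FOLLOW conflicts found.

Answer: No FIRST/FOLLOW conflicts.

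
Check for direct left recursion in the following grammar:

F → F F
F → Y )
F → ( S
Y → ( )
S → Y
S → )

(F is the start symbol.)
Direct left recursion occurs when N → N α for some non-terminal N (the right-hand side begins with the left-hand side itself).

F → F F: LEFT RECURSIVE (starts with F)
F → Y ): starts with Y
F → ( S: starts with '('
Y → ( ): starts with '('
S → Y: starts with Y
S → ): starts with ')'

The grammar has direct left recursion on: F.

Answer: Yes, F is left-recursive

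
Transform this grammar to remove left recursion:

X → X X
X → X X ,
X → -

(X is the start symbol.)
X → - X'
X' → X X'
X' → X , X'
X' → ε

X is directly left-recursive. The standard transformation for
  A → A α₁ | ... | A α_m | β₁ | ... | β_n
is
  A  → β₁ A' | ... | β_n A'
  A' → α₁ A' | ... | α_m A' | ε

X → - becomes X → - X'
X → X X becomes X' → X X'
X → X X , becomes X' → X , X'
Add X' → ε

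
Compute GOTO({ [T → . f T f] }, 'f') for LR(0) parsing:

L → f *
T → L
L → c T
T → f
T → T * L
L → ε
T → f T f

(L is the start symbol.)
GOTO(I, 'f') = CLOSURE({ [A → αX.β] : [A → α.Xβ] ∈ I, X = 'f' })

Items with dot before 'f', with the dot advanced:
  [T → . f T f] → [T → f . T f]
Closure of the advanced items:
  [T → f . T f] has the dot before T: add [T → . L], [T → . f], [T → . T * L], [T → . f T f]
  [T → . L] has the dot before L: add [L → . f *], [L → . c T], [L → .]

GOTO = { [L → . c T], [L → . f *], [L → .], [T → . L], [T → . T * L], [T → . f T f], [T → . f], [T → f . T f] }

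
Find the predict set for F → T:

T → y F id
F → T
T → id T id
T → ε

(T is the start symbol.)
{ 'id', 'y' }

PREDICT(F → T) = (FIRST(RHS) \ {ε}) ∪ (FOLLOW(F) if ε ∈ FIRST(RHS), i.e. RHS ⇒* ε)
FIRST(T) = { 'id', 'y', ε }
FIRST(T) = { 'id', 'y', ε }
ε ∈ FIRST(T) (the right-hand side is nullable), so add FOLLOW(F) = { 'id' }
PREDICT(F → T) = { 'id', 'y' }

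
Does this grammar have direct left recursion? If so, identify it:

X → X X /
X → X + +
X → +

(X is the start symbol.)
Yes, X is left-recursive

X → X X /: LEFT RECURSIVE (starts with X)
X → X + +: LEFT RECURSIVE (starts with X)
X → +: starts with '+'

The grammar has direct left recursion on: X.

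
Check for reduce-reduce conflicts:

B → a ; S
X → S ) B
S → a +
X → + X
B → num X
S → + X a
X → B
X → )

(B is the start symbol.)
No reduce-reduce conflicts

Augment with B' → B and build the canonical LR(0) collection (I0 = CLOSURE({[B' → . B]}), then GOTO on every symbol after a dot until no new states appear). It has 20 states:
  I0: { [B → . a ; S], [B → . num X], [B' → . B] }  — shift
  I1: { [B' → B .] }  — accept
  I2: { [B → a . ; S] }  — shift
  I3: { [B → . a ; S], [B → . num X], [B → num . X], [S → . + X a], [S → . a +], [X → . )], [X → . + X], [X → . B], [X → . S ) B] }  — shift
  I4: { [X → ) .] }  — reduce
  I5: { [B → . a ; S], [B → . num X], [S → + . X a], [S → . + X a], [S → . a +], [X → + . X], [X → . )], [X → . + X], [X → . B], [X → . S ) B] }  — shift
  I6: { [X → B .] }  — reduce
  I7: { [X → S . ) B] }  — shift
  I8: { [B → num X .] }  — reduce
  I9: { [B → a . ; S], [S → a . +] }  — shift
  I10: { [S → a + .] }  — reduce
  I11: { [B → a ; . S], [S → . + X a], [S → . a +] }  — shift
  I12: { [B → . a ; S], [B → . num X], [S → + . X a], [S → . + X a], [S → . a +], [X → . )], [X → . + X], [X → . B], [X → . S ) B] }  — shift
  I13: { [B → a ; S .] }  — reduce
  I14: { [S → a . +] }  — shift
  I15: { [S → + X . a] }  — shift
  I16: { [S → + X a .] }  — reduce
  I17: { [B → . a ; S], [B → . num X], [X → S ) . B] }  — shift
  I18: { [X → S ) B .] }  — reduce
  I19: { [S → + X . a], [X → + X .] }  — shift, reduce

No state contains more than one complete item.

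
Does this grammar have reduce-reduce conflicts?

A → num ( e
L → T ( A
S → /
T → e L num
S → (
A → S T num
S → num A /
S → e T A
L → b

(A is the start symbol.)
No reduce-reduce conflicts

A reduce-reduce conflict occurs when an LR(0) state has two complete items [A → α .] and [B → β .] — both call for a reduction, and with no lookahead the parser cannot choose between them.

Augment with A' → A and build the canonical LR(0) collection (I0 = CLOSURE({[A' → . A]}), then GOTO on every symbol after a dot until no new states appear). It has 22 states:
  I0: { [A → . S T num], [A → . num ( e], [A' → . A], [S → . (], [S → . /], [S → . e T A], [S → . num A /] }  — shift
  I1: { [S → ( .] }  — reduce
  I2: { [S → / .] }  — reduce
  I3: { [A' → A .] }  — accept
  I4: { [A → S . T num], [T → . e L num] }  — shift
  I5: { [S → e . T A], [T → . e L num] }  — shift
  I6: { [A → . S T num], [A → . num ( e], [A → num . ( e], [S → . (], [S → . /], [S → . e T A], [S → . num A /], [S → num . A /] }  — shift
  I7: { [A → num ( . e], [S → ( .] }  — shift, reduce
  I8: { [S → num A . /] }  — shift
  I9: { [S → num A / .] }  — reduce
  I10: { [A → num ( e .] }  — reduce
  I11: { [A → . S T num], [A → . num ( e], [S → . (], [S → . /], [S → . e T A], [S → . num A /], [S → e T . A] }  — shift
  I12: { [L → . T ( A], [L → . b], [T → . e L num], [T → e . L num] }  — shift
  I13: { [T → e L . num] }  — shift
  I14: { [L → T . ( A] }  — shift
  I15: { [L → b .] }  — reduce
  I16: { [A → . S T num], [A → . num ( e], [L → T ( . A], [S → . (], [S → . /], [S → . e T A], [S → . num A /] }  — shift
  I17: { [L → T ( A .] }  — reduce
  I18: { [T → e L num .] }  — reduce
  I19: { [S → e T A .] }  — reduce
  I20: { [A → S T . num] }  — shift
  I21: { [A → S T num .] }  — reduce

No state contains more than one complete item.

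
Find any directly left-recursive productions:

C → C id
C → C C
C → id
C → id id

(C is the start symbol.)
C → C id: LEFT RECURSIVE (starts with C)
C → C C: LEFT RECURSIVE (starts with C)
C → id: starts with id
C → id id: starts with id

The grammar has direct left recursion on: C.

Answer: Yes, C is left-recursive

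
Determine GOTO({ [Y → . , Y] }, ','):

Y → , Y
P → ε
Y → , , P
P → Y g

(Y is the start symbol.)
{ [Y → , . Y], [Y → . , , P], [Y → . , Y] }

GOTO(I, ',') = CLOSURE({ [A → αX.β] : [A → α.Xβ] ∈ I, X = ',' })

Items with dot before ',', with the dot advanced:
  [Y → . , Y] → [Y → , . Y]
Closure of the advanced items:
  [Y → , . Y] has the dot before Y: add [Y → . , Y], [Y → . , , P]

GOTO = { [Y → , . Y], [Y → . , , P], [Y → . , Y] }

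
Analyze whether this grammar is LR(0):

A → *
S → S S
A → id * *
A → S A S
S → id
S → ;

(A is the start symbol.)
Augment with A' → A and build the canonical LR(0) collection (I0 = CLOSURE({[A' → . A]}), then GOTO on every symbol after a dot until no new states appear). It has 13 states:
  I0: { [A → . *], [A → . S A S], [A → . id * *], [A' → . A], [S → . ;], [S → . S S], [S → . id] }  — shift
  I1: { [A → * .] }  — reduce
  I2: { [S → ; .] }  — reduce
  I3: { [A' → A .] }  — accept
  I4: { [A → . *], [A → . S A S], [A → . id * *], [A → S . A S], [S → . ;], [S → . S S], [S → . id], [S → S . S] }  — shift
  I5: { [A → id . * *], [S → id .] }  — shift, reduce
  I6: { [A → id * . *] }  — shift
  I7: { [A → id * * .] }  — reduce
  I8: { [A → S A . S], [S → . ;], [S → . S S], [S → . id] }  — shift
  I9: { [A → . *], [A → . S A S], [A → . id * *], [A → S . A S], [S → . ;], [S → . S S], [S → . id], [S → S . S], [S → S S .] }  — shift, reduce
  I10: { [A → S A S .], [S → . ;], [S → . S S], [S → . id], [S → S . S] }  — shift, reduce
  I11: { [S → id .] }  — reduce
  I12: { [S → . ;], [S → . S S], [S → . id], [S → S . S], [S → S S .] }  — shift, reduce

Conflict in state I5:
  Shift-reduce conflict between [S → id .] and [A → id . * *]
So the grammar is NOT LR(0).

Answer: No. Shift-reduce conflict between [S → id .] and [A → id . * *]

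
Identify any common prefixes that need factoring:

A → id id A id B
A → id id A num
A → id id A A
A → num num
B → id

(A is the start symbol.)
Yes, A has productions with common prefix 'id id A'

Left-factoring is needed when two productions for the same non-terminal
share a common prefix on the right-hand side.

Productions for A:
  A → id id A id B
  A → id id A num
  A → id id A A
  A → num num

Found common prefix 'id id A' in productions for A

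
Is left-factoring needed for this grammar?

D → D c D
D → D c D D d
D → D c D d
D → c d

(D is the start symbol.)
Left-factoring is needed when two productions for the same non-terminal
share a common prefix on the right-hand side.

Productions for D:
  D → D c D
  D → D c D D d
  D → D c D d
  D → c d

Found common prefix 'D c D' in productions for D

Answer: Yes, D has productions with common prefix 'D c D'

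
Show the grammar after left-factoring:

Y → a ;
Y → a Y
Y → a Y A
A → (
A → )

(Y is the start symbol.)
Left-factoring transforms A → αβ₁ | αβ₂ into A → αA' and A' → β₁ | β₂
(α is the longest common prefix among the alternatives). Repeat until
no nonterminal has two alternatives with a common prefix.

Round 1: Y has alternatives sharing prefix 'a'. Introduce Y': Y → a Y'
  Add: Y' → ;
  Add: Y' → Y
  Add: Y' → Y A

Round 2: Y' has alternatives sharing prefix 'Y'. Introduce Y'': Y' → Y Y''
  Add: Y'' → ε
  Add: Y'' → A

No remaining common prefixes — done.

Resulting grammar:
Y → a Y'
Y' → ;
Y' → Y Y''
Y'' → ε
Y'' → A
A → (
A → )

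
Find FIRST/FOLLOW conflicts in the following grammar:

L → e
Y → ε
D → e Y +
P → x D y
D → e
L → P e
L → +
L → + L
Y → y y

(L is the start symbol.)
No FIRST/FOLLOW conflicts.

A FIRST/FOLLOW conflict occurs when a non-terminal N has a nullable alternative N → β (β ⇒* ε) and another alternative N → α with FIRST(α) ∩ FOLLOW(N) ≠ ∅: on such a lookahead the parser cannot decide between expanding α and letting N vanish via β.

Nullable non-terminals: Y.

Y: nullable alternative(s) Y → ε; FOLLOW(Y) = { '+' }
  Y → ε: FIRST \ {ε} = { } — this is the only nullable alternative, skip
  Y → y y: FIRST \ {ε} = { 'y' } — disjoint from FOLLOW(Y)

D, L, P have no nullable alternative, so no FIRST/FOLLOW check is needed there.

No FIRST/FOLLOW conflicts found.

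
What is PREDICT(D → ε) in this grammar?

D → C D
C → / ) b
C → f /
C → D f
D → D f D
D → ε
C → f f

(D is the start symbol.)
{ $, 'f' }

PREDICT(D → ε) = (FIRST(RHS) \ {ε}) ∪ (FOLLOW(D) if ε ∈ FIRST(RHS), i.e. RHS ⇒* ε)
The right-hand side is ε (FIRST(ε) = { ε }), so the predict set is FOLLOW(D) = { $, 'f' }
PREDICT(D → ε) = { $, 'f' }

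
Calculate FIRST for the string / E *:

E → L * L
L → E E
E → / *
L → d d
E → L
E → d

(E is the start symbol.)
To compute FIRST(/ E *), process the symbols left to right:
Symbol / is a terminal. Add '/' and stop.
FIRST(/ E *) = { '/' }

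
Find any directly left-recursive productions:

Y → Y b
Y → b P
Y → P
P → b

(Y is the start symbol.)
Yes, Y is left-recursive

Y → Y b: LEFT RECURSIVE (starts with Y)
Y → b P: starts with b
Y → P: starts with P
P → b: starts with b

The grammar has direct left recursion on: Y.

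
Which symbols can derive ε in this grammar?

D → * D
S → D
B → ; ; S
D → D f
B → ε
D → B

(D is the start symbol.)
A non-terminal is nullable if it can derive ε (the empty string): either it has an ε-production, or it has a production whose right-hand side consists entirely of nullable non-terminals.

ε-productions: B → ε
So B is immediately nullable.
D → B: every symbol on the right is nullable, so D is nullable too.
S → D: every symbol on the right is nullable, so S is nullable too.
Every non-terminal is now nullable.
Nullable = { 'B', 'D', 'S' }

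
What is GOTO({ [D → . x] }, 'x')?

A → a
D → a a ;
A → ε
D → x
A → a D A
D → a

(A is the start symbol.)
GOTO(I, 'x') = CLOSURE({ [A → αX.β] : [A → α.Xβ] ∈ I, X = 'x' })

Items with dot before 'x', with the dot advanced:
  [D → . x] → [D → x .]
Closure adds nothing (no advanced item has the dot before a non-terminal).

GOTO = { [D → x .] }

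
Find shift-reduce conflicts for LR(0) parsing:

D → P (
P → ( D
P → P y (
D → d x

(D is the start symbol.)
No shift-reduce conflicts

A shift-reduce conflict occurs when an LR(0) state has both:
  - a complete (reduce) item [A → α .] (dot at the end), and
  - a shift item [B → β . c γ] (dot before a terminal).

Augment with D' → D and build the canonical LR(0) collection (I0 = CLOSURE({[D' → . D]}), then GOTO on every symbol after a dot until no new states appear). It has 10 states:
  I0: { [D → . P (], [D → . d x], [D' → . D], [P → . ( D], [P → . P y (] }  — shift
  I1: { [D → . P (], [D → . d x], [P → ( . D], [P → . ( D], [P → . P y (] }  — shift
  I2: { [D' → D .] }  — accept
  I3: { [D → P . (], [P → P . y (] }  — shift
  I4: { [D → d . x] }  — shift
  I5: { [D → d x .] }  — reduce
  I6: { [D → P ( .] }  — reduce
  I7: { [P → P y . (] }  — shift
  I8: { [P → P y ( .] }  — reduce
  I9: { [P → ( D .] }  — reduce

No state contains both a complete item and a shift item.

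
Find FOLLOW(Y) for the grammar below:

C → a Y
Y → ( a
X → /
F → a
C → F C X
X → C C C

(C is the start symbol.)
{ $, '/', 'a' }

In C → a Y: Y is at the end, add FOLLOW(C)

The FOLLOW sets referred to above (computed the same way, to a fixed point):
  FOLLOW(C) = { $, '/', 'a' }

Taking the union: FOLLOW(Y) = { $, '/', 'a' }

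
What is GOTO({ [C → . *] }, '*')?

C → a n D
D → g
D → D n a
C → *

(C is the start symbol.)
GOTO(I, '*') = CLOSURE({ [A → αX.β] : [A → α.Xβ] ∈ I, X = '*' })

Items with dot before '*', with the dot advanced:
  [C → . *] → [C → * .]
Closure adds nothing (no advanced item has the dot before a non-terminal).

GOTO = { [C → * .] }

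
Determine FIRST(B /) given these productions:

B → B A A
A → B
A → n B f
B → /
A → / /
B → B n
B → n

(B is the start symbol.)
{ '/', 'n' }

FIRST sets of the non-terminals involved (from the grammar, by fixed-point iteration):
  FIRST(B) = { '/', 'n' }

To compute FIRST(B /), process the symbols left to right:
Symbol B is a non-terminal. Add FIRST(B) \ {ε} = { '/', 'n' }
B is not nullable (ε ∉ FIRST(B)), so stop here.
FIRST(B /) = { '/', 'n' }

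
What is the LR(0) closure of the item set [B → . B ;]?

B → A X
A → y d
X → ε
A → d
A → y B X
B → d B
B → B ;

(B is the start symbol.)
{ [A → . d], [A → . y B X], [A → . y d], [B → . A X], [B → . B ;], [B → . d B] }

To compute CLOSURE, for each item [A → α.Bβ] where B is a non-terminal, add [B → .γ] for all productions B → γ; repeat for the newly added items until nothing changes.

Start with: [B → . B ;]
  [B → . B ;] has the dot before B: add [B → . A X], [B → . d B]
  [B → . A X] has the dot before A: add [A → . y d], [A → . d], [A → . y B X]
No further items can be added.

CLOSURE = { [A → . d], [A → . y B X], [A → . y d], [B → . A X], [B → . B ;], [B → . d B] }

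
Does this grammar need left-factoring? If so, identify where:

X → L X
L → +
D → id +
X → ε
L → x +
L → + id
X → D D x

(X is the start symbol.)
Yes, L has productions with common prefix '+'

Left-factoring is needed when two productions for the same non-terminal
share a common prefix on the right-hand side.

Productions for X:
  X → L X
  X → ε
  X → D D x
Productions for L:
  L → +
  L → x +
  L → + id

Found common prefix '+' in productions for L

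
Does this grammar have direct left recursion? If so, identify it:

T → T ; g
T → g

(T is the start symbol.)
Direct left recursion occurs when N → N α for some non-terminal N (the right-hand side begins with the left-hand side itself).

T → T ; g: LEFT RECURSIVE (starts with T)
T → g: starts with g

The grammar has direct left recursion on: T.

Answer: Yes, T is left-recursive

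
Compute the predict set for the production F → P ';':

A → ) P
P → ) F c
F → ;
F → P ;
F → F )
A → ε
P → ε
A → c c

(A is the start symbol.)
{ ')', ';' }

PREDICT(F → P ';') = (FIRST(RHS) \ {ε}) ∪ (FOLLOW(F) if ε ∈ FIRST(RHS), i.e. RHS ⇒* ε)
FIRST(P) = { ')', ε }
FIRST(P ';') = { ')', ';' }
ε ∉ FIRST(P ';'), so FOLLOW(F) is not added.
PREDICT(F → P ';') = { ')', ';' }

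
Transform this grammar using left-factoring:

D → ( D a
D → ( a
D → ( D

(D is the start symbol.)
Left-factoring transforms A → αβ₁ | αβ₂ into A → αA' and A' → β₁ | β₂
(α is the longest common prefix among the alternatives). Repeat until
no nonterminal has two alternatives with a common prefix.

Round 1: D has alternatives sharing prefix '('. Introduce D': D → ( D'
  Add: D' → D a
  Add: D' → a
  Add: D' → D

Round 2: D' has alternatives sharing prefix 'D'. Introduce D'': D' → D D''
  Add: D'' → a
  Add: D'' → ε

No remaining common prefixes — done.

Resulting grammar:
D → ( D'
D' → D D''
D'' → a
D'' → ε
D' → a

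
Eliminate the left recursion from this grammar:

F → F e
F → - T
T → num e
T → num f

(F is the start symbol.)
F is directly left-recursive. The standard transformation for
  A → A α₁ | ... | A α_m | β₁ | ... | β_n
is
  A  → β₁ A' | ... | β_n A'
  A' → α₁ A' | ... | α_m A' | ε

F → - T becomes F → - T F'
F → F e becomes F' → e F'
Add F' → ε

Productions for other non-terminals are unchanged:
  T → num e
  T → num f

Resulting grammar:
F → - T F'
F' → e F'
F' → ε
T → num e
T → num f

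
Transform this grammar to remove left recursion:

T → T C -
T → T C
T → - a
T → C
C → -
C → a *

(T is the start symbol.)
T is directly left-recursive. The standard transformation for
  A → A α₁ | ... | A α_m | β₁ | ... | β_n
is
  A  → β₁ A' | ... | β_n A'
  A' → α₁ A' | ... | α_m A' | ε

T → - a becomes T → - a T'
T → C becomes T → C T'
T → T C - becomes T' → C - T'
T → T C becomes T' → C T'
Add T' → ε

Productions for other non-terminals are unchanged:
  C → -
  C → a *

Resulting grammar:
T → - a T'
T → C T'
T' → C - T'
T' → C T'
T' → ε
C → -
C → a *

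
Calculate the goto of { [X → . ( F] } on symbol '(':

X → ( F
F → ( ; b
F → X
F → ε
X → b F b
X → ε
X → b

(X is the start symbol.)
{ [F → . ( ; b], [F → . X], [F → .], [X → ( . F], [X → . ( F], [X → . b F b], [X → . b], [X → .] }

GOTO(I, '(') = CLOSURE({ [A → αX.β] : [A → α.Xβ] ∈ I, X = '(' })

Items with dot before '(', with the dot advanced:
  [X → . ( F] → [X → ( . F]
Closure of the advanced items:
  [X → ( . F] has the dot before F: add [F → . ( ; b], [F → . X], [F → .]
  [F → . X] has the dot before X: add [X → . ( F], [X → . b F b], [X → .], [X → . b]

GOTO = { [F → . ( ; b], [F → . X], [F → .], [X → ( . F], [X → . ( F], [X → . b F b], [X → . b], [X → .] }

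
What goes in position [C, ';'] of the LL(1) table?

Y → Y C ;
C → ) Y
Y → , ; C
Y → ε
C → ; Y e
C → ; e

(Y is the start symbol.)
C → ; Y e, C → ; e

To find M[C, ';'], we find productions for C where ';' is in the predict set (PREDICT(N → α) = (FIRST(α) \ {ε}) ∪ (FOLLOW(N) if α ⇒* ε)).

C → ) Y: PREDICT = { ')' }
C → ; Y e: PREDICT = { ';' }
  ';' is in predict set, so this production goes in M[C, ';']
C → ; e: PREDICT = { ';' }
  ';' is in predict set, so this production goes in M[C, ';']

M[C, ';'] = C → ; Y e, C → ; e  (a multiply-defined cell — the grammar is not LL(1))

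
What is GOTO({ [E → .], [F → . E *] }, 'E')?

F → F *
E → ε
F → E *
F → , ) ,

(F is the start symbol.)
GOTO(I, 'E') = CLOSURE({ [A → αX.β] : [A → α.Xβ] ∈ I, X = 'E' })

Items with dot before 'E', with the dot advanced:
  [F → . E *] → [F → E . *]
Closure adds nothing (no advanced item has the dot before a non-terminal).

GOTO = { [F → E . *] }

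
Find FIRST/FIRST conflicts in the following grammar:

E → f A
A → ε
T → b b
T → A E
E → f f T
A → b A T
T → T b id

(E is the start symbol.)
FIRST sets of the non-terminals at (or reachable through a nullable prefix from) the front of some alternative:
  FIRST(A) = { 'b', ε }
  FIRST(E) = { 'f' }
  FIRST(T) = { 'b', 'f' }

Productions for E:
  E → f A: FIRST = { 'f' }
  E → f f T: FIRST = { 'f' }
Productions for A:
  A → ε: FIRST = { ε }
  A → b A T: FIRST = { 'b' }
Productions for T:
  T → b b: FIRST = { 'b' }
  T → A E: FIRST = { 'b', 'f' }
  T → T b id: FIRST = { 'b', 'f' }

Conflict for E: E → f A and E → f f T
  Overlap: { 'f' }
Conflict for T: T → b b and T → A E
  Overlap: { 'b' }
Conflict for T: T → b b and T → T b id
  Overlap: { 'b' }
Conflict for T: T → A E and T → T b id
  Overlap: { 'b', 'f' }

Answer: Yes. E → f A / E → f f T on { 'f' }; T → b b / T → A E on { 'b' }; T → b b / T → T b id on { 'b' }; T → A E / T → T b id on { 'b', 'f' }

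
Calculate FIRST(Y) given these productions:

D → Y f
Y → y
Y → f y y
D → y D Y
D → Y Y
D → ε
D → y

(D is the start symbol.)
{ 'f', 'y' }

To compute FIRST(Y), examine every production with Y on the left-hand side, reading each right-hand side left to right until a non-nullable symbol is reached.

From Y → y:
  - y is a terminal: add 'y' and stop
From Y → f y y:
  - f is a terminal: add 'f' and stop

Collecting: FIRST(Y) = { 'f', 'y' }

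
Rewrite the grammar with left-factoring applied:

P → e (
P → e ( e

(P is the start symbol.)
P → e ( P'
P' → ε
P' → e

Left-factoring transforms A → αβ₁ | αβ₂ into A → αA' and A' → β₁ | β₂
(α is the longest common prefix among the alternatives). Repeat until
no nonterminal has two alternatives with a common prefix.

Round 1: P has alternatives sharing prefix 'e ('. Introduce P': P → e ( P'
  Add: P' → ε
  Add: P' → e

No remaining common prefixes — done.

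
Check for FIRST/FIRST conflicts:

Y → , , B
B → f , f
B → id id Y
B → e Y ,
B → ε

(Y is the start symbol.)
Productions for B:
  B → f , f: FIRST = { 'f' }
  B → id id Y: FIRST = { 'id' }
  B → e Y ,: FIRST = { 'e' }
  B → ε: FIRST = { ε }
Y has only one production, so no FIRST/FIRST conflict is possible there.

All alternatives of each non-terminal have pairwise disjoint FIRST sets.

Answer: No FIRST/FIRST conflicts.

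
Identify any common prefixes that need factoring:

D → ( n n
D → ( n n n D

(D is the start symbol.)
Left-factoring is needed when two productions for the same non-terminal
share a common prefix on the right-hand side.

Productions for D:
  D → ( n n
  D → ( n n n D

Found common prefix '( n n' in productions for D

Answer: Yes, D has productions with common prefix '( n n'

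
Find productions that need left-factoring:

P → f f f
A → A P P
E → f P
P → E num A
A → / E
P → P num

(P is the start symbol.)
No, left-factoring is not needed

Left-factoring is needed when two productions for the same non-terminal
share a common prefix on the right-hand side.

Productions for P:
  P → f f f
  P → E num A
  P → P num
Productions for A:
  A → A P P
  A → / E

No common prefixes found.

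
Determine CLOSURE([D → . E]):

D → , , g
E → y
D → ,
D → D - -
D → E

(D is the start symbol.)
Start with: [D → . E]
  [D → . E] has the dot before E: add [E → . y]
No further items can be added.

CLOSURE = { [D → . E], [E → . y] }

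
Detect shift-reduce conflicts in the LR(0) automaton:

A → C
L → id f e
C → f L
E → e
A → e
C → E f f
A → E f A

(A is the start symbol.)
Yes — I12: [C → E f f .] vs [L → . id f e]

Augment with A' → A and build the canonical LR(0) collection (I0 = CLOSURE({[A' → . A]}), then GOTO on every symbol after a dot until no new states appear). It has 13 states:
  I0: { [A → . C], [A → . E f A], [A → . e], [A' → . A], [C → . E f f], [C → . f L], [E → . e] }  — shift
  I1: { [A' → A .] }  — accept
  I2: { [A → C .] }  — reduce
  I3: { [A → E . f A], [C → E . f f] }  — shift
  I4: { [A → e .], [E → e .] }  — 2 reduces
  I5: { [C → f . L], [L → . id f e] }  — shift
  I6: { [C → f L .] }  — reduce
  I7: { [L → id . f e] }  — shift
  I8: { [L → id f . e] }  — shift
  I9: { [L → id f e .] }  — reduce
  I10: { [A → . C], [A → . E f A], [A → . e], [A → E f . A], [C → . E f f], [C → . f L], [C → E f . f], [E → . e] }  — shift
  I11: { [A → E f A .] }  — reduce
  I12: { [C → E f f .], [C → f . L], [L → . id f e] }  — shift, reduce

I12 contains reduce item [C → E f f .] and shift item [L → . id f e] — shift-reduce conflict.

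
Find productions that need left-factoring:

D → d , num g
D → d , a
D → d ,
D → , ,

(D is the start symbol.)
Yes, D has productions with common prefix 'd ,'

Left-factoring is needed when two productions for the same non-terminal
share a common prefix on the right-hand side.

Productions for D:
  D → d , num g
  D → d , a
  D → d ,
  D → , ,

Found common prefix 'd ,' in productions for D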